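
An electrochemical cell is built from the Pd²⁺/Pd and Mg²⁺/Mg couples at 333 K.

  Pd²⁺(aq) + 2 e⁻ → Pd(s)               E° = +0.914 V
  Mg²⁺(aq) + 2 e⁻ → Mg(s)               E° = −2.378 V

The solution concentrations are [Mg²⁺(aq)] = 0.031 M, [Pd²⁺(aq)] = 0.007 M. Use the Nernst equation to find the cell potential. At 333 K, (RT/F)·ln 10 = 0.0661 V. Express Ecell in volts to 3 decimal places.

Pd²⁺/Pd is reduced (cathode, E° = +0.914 V) and Mg²⁺/Mg is oxidized (anode).
E°cell = +0.914 − (−2.378) = +3.292 V, with n = 2 electrons transferred.
The balanced reaction is Pd²⁺(aq) + Mg(s) → Pd(s) + Mg²⁺(aq), so Q = [Mg²⁺(aq)] / [Pd²⁺(aq)] = 4.43 and log Q = 0.646.
By the Nernst equation, E = +3.292 − (0.0661/2)·(0.646) = +3.271 V.

+3.271 V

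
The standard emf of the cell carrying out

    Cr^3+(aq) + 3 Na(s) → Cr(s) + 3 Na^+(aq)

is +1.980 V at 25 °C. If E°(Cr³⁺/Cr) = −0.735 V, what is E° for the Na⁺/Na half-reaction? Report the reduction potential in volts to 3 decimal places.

−2.715 V

In the reaction as written the Cr³⁺/Cr couple is reduced (cathode) and Na⁺/Na is oxidized (anode), so E°cell = E°(Cr³⁺/Cr) − E°(Na⁺/Na).
E°(Na⁺/Na) = E°(cathode) − E°cell = −0.735 − (+1.980) = −2.715 V.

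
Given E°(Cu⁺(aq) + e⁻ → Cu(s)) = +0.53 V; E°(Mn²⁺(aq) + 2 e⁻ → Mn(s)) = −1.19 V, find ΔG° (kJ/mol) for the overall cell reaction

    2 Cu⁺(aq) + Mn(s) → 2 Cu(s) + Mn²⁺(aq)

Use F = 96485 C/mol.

−332 kJ/mol

In the reaction as written Cu⁺(aq) is reduced, so the Cu⁺/Cu couple is the cathode and Mn²⁺/Mn is the anode.
E°cell = +0.53 − (−1.19) = +1.72 V; balancing electrons gives n = 2.
ΔG° = −nFE°cell = −(2)(96485)(+1.72) J/mol = −332 kJ/mol.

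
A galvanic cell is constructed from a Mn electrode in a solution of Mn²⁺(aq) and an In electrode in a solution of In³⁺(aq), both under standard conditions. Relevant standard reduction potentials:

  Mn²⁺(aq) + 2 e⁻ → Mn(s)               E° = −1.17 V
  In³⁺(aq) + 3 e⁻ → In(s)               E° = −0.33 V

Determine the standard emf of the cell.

+0.84 V

Of the two couples in this cell, the one with the more positive reduction potential is reduced at the cathode: here that is In³⁺/In (−0.33 V); Mn²⁺/Mn (−1.17 V) is the anode.
E°cell = E°(cathode) − E°(anode) = −0.33 − (−1.17) = +0.84 V.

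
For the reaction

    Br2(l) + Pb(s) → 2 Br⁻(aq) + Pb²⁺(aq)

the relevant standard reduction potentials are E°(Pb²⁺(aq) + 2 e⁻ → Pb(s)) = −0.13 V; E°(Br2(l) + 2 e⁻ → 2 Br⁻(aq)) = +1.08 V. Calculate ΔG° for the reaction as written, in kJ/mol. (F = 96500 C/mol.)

In the reaction as written Br2(l) is reduced, so the Br₂/Br⁻ couple is the cathode and Pb²⁺/Pb is the anode.
E°cell = +1.08 − (−0.13) = +1.21 V; balancing electrons gives n = 2.
ΔG° = −nFE°cell = −(2)(96500)(+1.21) J/mol = −234 kJ/mol.

−234 kJ/mol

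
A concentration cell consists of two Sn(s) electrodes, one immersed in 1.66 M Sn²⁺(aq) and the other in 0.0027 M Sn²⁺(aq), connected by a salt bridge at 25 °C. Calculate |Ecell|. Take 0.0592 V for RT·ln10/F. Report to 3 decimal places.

0.083 V

For a concentration cell E°cell = 0, since both electrodes use the same couple.
The compartment with the higher Sn²⁺(aq) concentration (1.66 M) acts as the cathode; ions are reduced there and produced at the dilute (0.0027 M) anode.
With n = 2, Ecell = −(0.0592/2)·log([dilute]/[conc]) = −(0.0592/2)·log(0.0027/1.66) = +0.083 V.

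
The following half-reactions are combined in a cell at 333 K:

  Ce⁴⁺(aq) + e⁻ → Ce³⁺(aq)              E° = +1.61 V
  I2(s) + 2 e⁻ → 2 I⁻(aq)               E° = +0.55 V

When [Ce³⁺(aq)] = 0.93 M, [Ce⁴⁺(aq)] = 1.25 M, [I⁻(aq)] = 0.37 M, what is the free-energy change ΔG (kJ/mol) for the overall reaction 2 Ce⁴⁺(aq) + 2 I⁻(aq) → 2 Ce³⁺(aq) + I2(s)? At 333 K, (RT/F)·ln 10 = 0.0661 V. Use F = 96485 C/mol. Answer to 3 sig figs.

−201 kJ/mol

With Ce⁴⁺/Ce³⁺ reduced at the cathode, E°cell = +1.61 − (+0.55) = +1.06 V and n = 2.
The reaction quotient is [Ce³⁺(aq)]^2 / ([Ce⁴⁺(aq)]^2·[I⁻(aq)]^2) = 4.04; by Nernst, E = +1.06 − (0.0661/2)(0.607) = +1.0399 V.
Then ΔG = −nFE = −2 × 96485 × +1.0399 J/mol = −201 kJ/mol.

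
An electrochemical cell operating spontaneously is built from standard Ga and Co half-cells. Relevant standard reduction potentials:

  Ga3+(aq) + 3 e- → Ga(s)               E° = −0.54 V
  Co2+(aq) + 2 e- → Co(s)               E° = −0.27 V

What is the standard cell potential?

+0.27 V

The Co²⁺/Co couple has the higher E°, so Co ion is reduced (cathode) and Ga is oxidized (anode).
E°cell = E°(cathode) − E°(anode) = −0.27 − (−0.54) = +0.27 V.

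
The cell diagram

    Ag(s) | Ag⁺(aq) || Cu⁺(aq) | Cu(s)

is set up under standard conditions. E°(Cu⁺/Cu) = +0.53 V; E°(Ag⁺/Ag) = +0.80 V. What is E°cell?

−0.27 V

By convention the left-hand electrode in cell notation is the anode (oxidation) and the right-hand electrode is the cathode (reduction).
E°cell = E°(right) − E°(left) = +0.53 − (+0.80) = −0.27 V.
The negative sign shows that, as written, the cell would require an external voltage to drive the reaction.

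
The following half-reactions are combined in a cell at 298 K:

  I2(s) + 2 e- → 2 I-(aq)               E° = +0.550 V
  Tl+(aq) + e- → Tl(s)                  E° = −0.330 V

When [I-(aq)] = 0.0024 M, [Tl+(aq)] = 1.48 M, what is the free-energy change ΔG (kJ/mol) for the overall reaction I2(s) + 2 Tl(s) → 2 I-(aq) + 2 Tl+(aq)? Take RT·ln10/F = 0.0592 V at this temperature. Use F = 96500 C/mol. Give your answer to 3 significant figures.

With I₂/I⁻ reduced at the cathode, E°cell = +0.550 − (−0.330) = +0.880 V and n = 2.
Q = [I-(aq)]^2·[Tl+(aq)]^2 = 1.26×10^−5, so log Q = −4.899 and E = +0.880 − (0.0592/2)(−4.899) = +1.0250 V.
Then ΔG = −nFE = −2 × 96500 × +1.0250 J/mol = −198 kJ/mol.

−198 kJ/mol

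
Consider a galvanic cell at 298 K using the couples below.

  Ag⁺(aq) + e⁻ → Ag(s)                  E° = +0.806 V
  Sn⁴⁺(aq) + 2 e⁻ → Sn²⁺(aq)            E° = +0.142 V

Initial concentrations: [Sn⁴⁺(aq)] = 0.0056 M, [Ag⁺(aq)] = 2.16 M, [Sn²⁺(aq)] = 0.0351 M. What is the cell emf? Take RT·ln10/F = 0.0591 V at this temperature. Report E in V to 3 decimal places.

+0.707 V

Ag⁺/Ag is reduced (cathode, E° = +0.806 V) and Sn⁴⁺/Sn²⁺ is oxidized (anode).
E°cell = E°cat − E°an = +0.806 − (+0.142) = +0.664 V; n = 2.
For the overall reaction 2 Ag⁺(aq) + Sn²⁺(aq) → 2 Ag(s) + Sn⁴⁺(aq), Q = [Sn⁴⁺(aq)] / ([Ag⁺(aq)]^2·[Sn²⁺(aq)]) = 0.0342, giving log Q = −1.466.
E = E° − (0.0591/n)·log Q = +0.664 − (0.0591/2)(−1.466) = +0.707 V.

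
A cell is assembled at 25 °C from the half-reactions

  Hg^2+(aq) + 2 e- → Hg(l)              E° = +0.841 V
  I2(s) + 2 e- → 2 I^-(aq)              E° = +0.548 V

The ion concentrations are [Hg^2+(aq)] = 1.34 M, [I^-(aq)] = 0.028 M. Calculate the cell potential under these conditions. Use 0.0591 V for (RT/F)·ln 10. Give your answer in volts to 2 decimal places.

Since E°(Hg²⁺/Hg) > E°(I₂/I⁻), Hg²⁺/Hg serves as the cathode.
The standard potential is +0.841 − (+0.548) = +0.293 V and the balanced reaction transfers n = 2 electrons.
The balanced reaction is Hg^2+(aq) + 2 I^-(aq) → Hg(l) + I2(s), so Q = 1 / ([Hg^2+(aq)]·[I^-(aq)]^2) = 952 and log Q = 2.979.
By the Nernst equation, E = +0.293 − (0.0591/2)·(2.979) = +0.20 V.

+0.20 V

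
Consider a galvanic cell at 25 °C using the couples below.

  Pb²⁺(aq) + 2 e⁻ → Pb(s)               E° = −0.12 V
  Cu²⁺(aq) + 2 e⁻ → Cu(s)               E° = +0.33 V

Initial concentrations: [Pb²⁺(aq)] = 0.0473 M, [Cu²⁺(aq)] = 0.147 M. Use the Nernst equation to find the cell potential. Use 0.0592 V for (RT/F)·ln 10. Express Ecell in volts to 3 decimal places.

The Cu²⁺/Cu couple has the more positive E°, so it is the cathode; Pb²⁺/Pb is the anode.
E°cell = E°cat − E°an = +0.33 − (−0.12) = +0.45 V; n = 2.
The balanced reaction is Cu²⁺(aq) + Pb(s) → Cu(s) + Pb²⁺(aq), so Q = [Pb²⁺(aq)] / [Cu²⁺(aq)] = 0.322 and log Q = −0.492.
By the Nernst equation, E = +0.45 − (0.0592/2)·(−0.492) = +0.465 V.

+0.465 V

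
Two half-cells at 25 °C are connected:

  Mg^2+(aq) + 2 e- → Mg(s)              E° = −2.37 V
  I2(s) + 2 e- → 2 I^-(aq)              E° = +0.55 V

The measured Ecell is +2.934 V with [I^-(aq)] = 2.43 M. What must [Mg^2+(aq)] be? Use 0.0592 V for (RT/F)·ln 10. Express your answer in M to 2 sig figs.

I₂/I⁻ is the cathode (higher E°); E°cell = +0.55 − (−2.37) = +2.92 V with n = 2.
From the Nernst equation, log Q = n(E° − E)/0.0592 = 2·(+2.92 − (+2.934))/0.0592 = −0.473.
For I2(s) + Mg(s) → 2 I^-(aq) + Mg^2+(aq), the reaction quotient is Q = [I^-(aq)]^2·[Mg^2+(aq)].
Isolating [Mg^2+(aq)] in Q = 10^{−0.473} yields log [Mg^2+(aq)] = −1.244, i.e. 0.057 M.

0.057 M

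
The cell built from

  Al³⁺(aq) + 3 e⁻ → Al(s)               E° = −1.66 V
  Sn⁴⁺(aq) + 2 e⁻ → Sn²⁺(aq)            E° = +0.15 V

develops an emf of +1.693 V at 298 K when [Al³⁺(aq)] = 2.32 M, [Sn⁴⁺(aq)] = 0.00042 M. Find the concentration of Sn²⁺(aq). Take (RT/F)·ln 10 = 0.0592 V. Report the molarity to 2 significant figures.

Sn⁴⁺/Sn²⁺ is the cathode (higher E°); E°cell = +0.15 − (−1.66) = +1.81 V with n = 6.
Since E = E° − (0.0592/n)·log Q, log Q = n(E° − E)/0.0592 = 11.858.
The balanced reaction is 3 Sn⁴⁺(aq) + 2 Al(s) → 3 Sn²⁺(aq) + 2 Al³⁺(aq), so Q = ([Sn²⁺(aq)]^3·[Al³⁺(aq)]^2) / [Sn⁴⁺(aq)]^3.
Substituting the known concentrations and solving, log [Sn²⁺(aq)] = 0.332 and [Sn²⁺(aq)] = 2.1 M.

2.1 M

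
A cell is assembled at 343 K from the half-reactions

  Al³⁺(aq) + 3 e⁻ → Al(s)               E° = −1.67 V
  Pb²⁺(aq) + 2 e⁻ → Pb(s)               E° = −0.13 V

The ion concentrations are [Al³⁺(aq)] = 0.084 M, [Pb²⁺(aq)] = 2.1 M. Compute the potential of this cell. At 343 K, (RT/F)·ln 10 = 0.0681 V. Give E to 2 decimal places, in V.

+1.58 V

Pb²⁺/Pb is reduced (cathode, E° = −0.13 V) and Al³⁺/Al is oxidized (anode).
The standard potential is −0.13 − (−1.67) = +1.54 V and the balanced reaction transfers n = 6 electrons.
For the overall reaction 3 Pb²⁺(aq) + 2 Al(s) → 3 Pb(s) + 2 Al³⁺(aq), Q = [Al³⁺(aq)]^2 / [Pb²⁺(aq)]^3 = 0.000762, giving log Q = −3.118.
E = E° − (0.0681/n)·log Q = +1.54 − (0.0681/6)(−3.118) = +1.58 V.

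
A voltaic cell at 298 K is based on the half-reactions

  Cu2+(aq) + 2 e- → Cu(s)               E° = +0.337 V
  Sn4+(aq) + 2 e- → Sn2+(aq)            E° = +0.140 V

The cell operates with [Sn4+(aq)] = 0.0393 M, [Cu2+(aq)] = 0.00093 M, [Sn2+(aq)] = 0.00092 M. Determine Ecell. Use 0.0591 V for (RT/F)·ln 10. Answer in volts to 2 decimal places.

+0.06 V

Since E°(Cu²⁺/Cu) > E°(Sn⁴⁺/Sn²⁺), Cu²⁺/Cu serves as the cathode.
The standard potential is +0.337 − (+0.140) = +0.197 V and the balanced reaction transfers n = 2 electrons.
For the overall reaction Cu2+(aq) + Sn2+(aq) → Cu(s) + Sn4+(aq), Q = [Sn4+(aq)] / ([Cu2+(aq)]·[Sn2+(aq)]) = 4.59×10^4, giving log Q = 4.662.
By the Nernst equation, E = +0.197 − (0.0591/2)·(4.662) = +0.06 V.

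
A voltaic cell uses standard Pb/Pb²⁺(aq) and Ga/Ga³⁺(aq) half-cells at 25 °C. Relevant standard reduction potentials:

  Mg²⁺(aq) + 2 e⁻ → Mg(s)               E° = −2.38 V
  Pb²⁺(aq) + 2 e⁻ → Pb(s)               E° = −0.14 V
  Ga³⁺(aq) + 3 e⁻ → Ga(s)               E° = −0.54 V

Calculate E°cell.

+0.40 V

Of the two couples in this cell, the one with the more positive reduction potential is reduced at the cathode: here that is Pb²⁺/Pb (−0.14 V); Ga³⁺/Ga (−0.54 V) is the anode.
E°cell = E°(cathode) − E°(anode) = −0.14 − (−0.54) = +0.40 V.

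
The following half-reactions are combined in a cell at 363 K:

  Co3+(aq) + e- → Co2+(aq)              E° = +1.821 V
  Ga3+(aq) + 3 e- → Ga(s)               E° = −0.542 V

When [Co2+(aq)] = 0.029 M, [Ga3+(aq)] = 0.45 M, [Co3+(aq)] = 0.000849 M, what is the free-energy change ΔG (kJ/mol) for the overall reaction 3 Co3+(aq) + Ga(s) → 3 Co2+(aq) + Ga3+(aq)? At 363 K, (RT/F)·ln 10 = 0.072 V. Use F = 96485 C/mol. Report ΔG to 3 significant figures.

E°cell = +1.821 − (−0.542) = +2.363 V; the balanced reaction transfers n = 3 electrons.
The reaction quotient is ([Co2+(aq)]^3·[Ga3+(aq)]) / [Co3+(aq)]^3 = 1.79×10^4; by Nernst, E = +2.363 − (0.072/3)(4.254) = +2.2609 V.
ΔG = −nFE = −(3)(96485)(+2.2609) J/mol = −654 kJ/mol.

−654 kJ/mol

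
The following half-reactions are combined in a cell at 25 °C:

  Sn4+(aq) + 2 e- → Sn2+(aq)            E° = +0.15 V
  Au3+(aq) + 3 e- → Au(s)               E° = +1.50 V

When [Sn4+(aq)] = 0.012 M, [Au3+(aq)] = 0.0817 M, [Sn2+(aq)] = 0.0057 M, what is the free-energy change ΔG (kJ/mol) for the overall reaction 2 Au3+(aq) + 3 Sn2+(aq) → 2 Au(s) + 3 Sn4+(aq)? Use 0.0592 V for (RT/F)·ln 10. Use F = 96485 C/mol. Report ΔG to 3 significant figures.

E°cell = +1.50 − (+0.15) = +1.35 V; the balanced reaction transfers n = 6 electrons.
The reaction quotient is [Sn4+(aq)]^3 / ([Au3+(aq)]^2·[Sn2+(aq)]^3) = 1.4×10^3; by Nernst, E = +1.35 − (0.0592/6)(3.145) = +1.3190 V.
ΔG = −nFE = −(6)(96485)(+1.3190) J/mol = −764 kJ/mol.

−764 kJ/mol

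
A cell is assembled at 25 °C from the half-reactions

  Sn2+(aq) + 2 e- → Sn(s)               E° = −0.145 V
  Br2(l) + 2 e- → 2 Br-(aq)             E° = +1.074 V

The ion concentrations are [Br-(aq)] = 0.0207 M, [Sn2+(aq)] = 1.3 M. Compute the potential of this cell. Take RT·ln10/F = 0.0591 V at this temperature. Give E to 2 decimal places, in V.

+1.32 V

Since E°(Br₂/Br⁻) > E°(Sn²⁺/Sn), Br₂/Br⁻ serves as the cathode.
E°cell = E°cat − E°an = +1.074 − (−0.145) = +1.219 V; n = 2.
For the overall reaction Br2(l) + Sn(s) → 2 Br-(aq) + Sn2+(aq), Q = [Br-(aq)]^2·[Sn2+(aq)] = 0.000557, giving log Q = −3.254.
E = E° − (0.0591/n)·log Q = +1.219 − (0.0591/2)(−3.254) = +1.32 V.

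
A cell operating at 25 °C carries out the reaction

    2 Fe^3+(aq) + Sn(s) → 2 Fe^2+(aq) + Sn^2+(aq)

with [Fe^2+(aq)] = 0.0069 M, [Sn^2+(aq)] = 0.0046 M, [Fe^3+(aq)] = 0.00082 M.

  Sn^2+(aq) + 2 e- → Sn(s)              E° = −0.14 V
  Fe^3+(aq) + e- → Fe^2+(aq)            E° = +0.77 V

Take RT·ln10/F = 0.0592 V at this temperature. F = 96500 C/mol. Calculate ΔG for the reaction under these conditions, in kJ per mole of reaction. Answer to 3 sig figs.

−178 kJ/mol

The standard cell potential is +0.77 − (−0.14) = +0.91 V, with n = 2 electrons in the balanced equation.
Here Q = ([Fe^2+(aq)]^2·[Sn^2+(aq)]) / [Fe^3+(aq)]^2 = 0.326 (log Q = −0.487), giving E = +0.91 − (0.0592/2)·(−0.487) = +0.9244 V.
ΔG = −nFE = −(2)(96500)(+0.9244) J/mol = −178 kJ/mol.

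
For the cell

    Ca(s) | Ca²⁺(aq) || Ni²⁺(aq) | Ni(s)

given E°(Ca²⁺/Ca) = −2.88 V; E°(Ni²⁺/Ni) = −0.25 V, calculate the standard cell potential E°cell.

By convention the left-hand electrode in cell notation is the anode (oxidation) and the right-hand electrode is the cathode (reduction).
E°cell = E°(right) − E°(left) = −0.25 − (−2.88) = +2.63 V.

+2.63 V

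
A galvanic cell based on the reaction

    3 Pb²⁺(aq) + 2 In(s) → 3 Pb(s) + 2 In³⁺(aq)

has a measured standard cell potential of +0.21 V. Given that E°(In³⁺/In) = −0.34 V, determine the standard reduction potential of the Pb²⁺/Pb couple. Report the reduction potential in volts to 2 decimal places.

−0.13 V

In the reaction as written the Pb²⁺/Pb couple is reduced (cathode) and In³⁺/In is oxidized (anode), so E°cell = E°(Pb²⁺/Pb) − E°(In³⁺/In).
E°(Pb²⁺/Pb) = E°cell + E°(anode) = +0.21 + (−0.34) = −0.13 V.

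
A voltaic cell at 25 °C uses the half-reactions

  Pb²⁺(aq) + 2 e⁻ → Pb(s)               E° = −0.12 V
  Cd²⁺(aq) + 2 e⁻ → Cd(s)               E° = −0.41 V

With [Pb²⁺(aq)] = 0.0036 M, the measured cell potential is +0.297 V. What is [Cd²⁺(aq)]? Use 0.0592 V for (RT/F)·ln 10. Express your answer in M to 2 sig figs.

With Pb²⁺/Pb at the cathode and Cd²⁺/Cd at the anode, E°cell = −0.12 − (−0.41) = +0.29 V (n = 2).
Rearranging E = E° − (0.0592/n)·log Q gives log Q = 2(+0.29 − (+0.297))/0.0592 = −0.236.
The balanced reaction is Pb²⁺(aq) + Cd(s) → Pb(s) + Cd²⁺(aq), so Q = [Cd²⁺(aq)] / [Pb²⁺(aq)].
Substituting the known concentrations and solving, log [Cd²⁺(aq)] = −2.680 and [Cd²⁺(aq)] = 0.0021 M.

0.0021 M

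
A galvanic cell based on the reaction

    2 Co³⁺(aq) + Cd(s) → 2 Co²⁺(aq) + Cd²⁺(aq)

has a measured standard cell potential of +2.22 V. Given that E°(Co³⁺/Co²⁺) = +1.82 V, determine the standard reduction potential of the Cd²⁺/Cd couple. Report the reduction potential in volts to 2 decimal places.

−0.40 V

In the reaction as written the Co³⁺/Co²⁺ couple is reduced (cathode) and Cd²⁺/Cd is oxidized (anode), so E°cell = E°(Co³⁺/Co²⁺) − E°(Cd²⁺/Cd).
E°(Cd²⁺/Cd) = E°(cathode) − E°cell = +1.82 − (+2.22) = −0.40 V.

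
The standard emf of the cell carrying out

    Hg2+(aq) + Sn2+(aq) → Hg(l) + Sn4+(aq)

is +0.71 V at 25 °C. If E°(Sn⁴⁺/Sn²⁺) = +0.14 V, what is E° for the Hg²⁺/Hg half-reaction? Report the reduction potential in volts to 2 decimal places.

+0.85 V

In the reaction as written the Hg²⁺/Hg couple is reduced (cathode) and Sn⁴⁺/Sn²⁺ is oxidized (anode), so E°cell = E°(Hg²⁺/Hg) − E°(Sn⁴⁺/Sn²⁺).
E°(Hg²⁺/Hg) = E°cell + E°(anode) = +0.71 + (+0.14) = +0.85 V.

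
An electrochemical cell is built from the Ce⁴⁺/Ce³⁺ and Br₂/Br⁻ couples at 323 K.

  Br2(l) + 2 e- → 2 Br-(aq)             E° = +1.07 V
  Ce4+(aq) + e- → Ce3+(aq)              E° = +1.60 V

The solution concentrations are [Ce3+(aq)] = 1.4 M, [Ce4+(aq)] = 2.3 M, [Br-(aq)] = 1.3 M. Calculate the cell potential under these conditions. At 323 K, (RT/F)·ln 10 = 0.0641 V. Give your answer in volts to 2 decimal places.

+0.55 V

Since E°(Ce⁴⁺/Ce³⁺) > E°(Br₂/Br⁻), Ce⁴⁺/Ce³⁺ serves as the cathode.
The standard potential is +1.60 − (+1.07) = +0.53 V and the balanced reaction transfers n = 2 electrons.
Balancing gives 2 Ce4+(aq) + 2 Br-(aq) → 2 Ce3+(aq) + Br2(l); hence Q = [Ce3+(aq)]^2 / ([Ce4+(aq)]^2·[Br-(aq)]^2) = 0.219 (log Q = −0.659).
By the Nernst equation, E = +0.53 − (0.0641/2)·(−0.659) = +0.55 V.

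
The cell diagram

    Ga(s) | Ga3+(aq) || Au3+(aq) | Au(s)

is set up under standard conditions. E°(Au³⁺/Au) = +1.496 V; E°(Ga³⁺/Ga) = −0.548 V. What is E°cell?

+2.044 V

By convention the left-hand electrode in cell notation is the anode (oxidation) and the right-hand electrode is the cathode (reduction).
E°cell = E°(right) − E°(left) = +1.496 − (−0.548) = +2.044 V.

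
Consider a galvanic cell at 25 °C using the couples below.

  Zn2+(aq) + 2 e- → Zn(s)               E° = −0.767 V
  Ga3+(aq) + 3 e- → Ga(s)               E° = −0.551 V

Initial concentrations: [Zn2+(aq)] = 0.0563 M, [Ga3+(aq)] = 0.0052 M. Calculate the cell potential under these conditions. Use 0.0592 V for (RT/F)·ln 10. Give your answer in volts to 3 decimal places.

+0.208 V

Ga³⁺/Ga is reduced (cathode, E° = −0.551 V) and Zn²⁺/Zn is oxidized (anode).
E°cell = E°cat − E°an = −0.551 − (−0.767) = +0.216 V; n = 6.
The balanced reaction is 2 Ga3+(aq) + 3 Zn(s) → 2 Ga(s) + 3 Zn2+(aq), so Q = [Zn2+(aq)]^3 / [Ga3+(aq)]^2 = 6.6 and log Q = 0.820.
Applying E = E° − (RT ln10/nF)·log Q gives +0.216 − (0.0592/6)(0.820) = +0.208 V.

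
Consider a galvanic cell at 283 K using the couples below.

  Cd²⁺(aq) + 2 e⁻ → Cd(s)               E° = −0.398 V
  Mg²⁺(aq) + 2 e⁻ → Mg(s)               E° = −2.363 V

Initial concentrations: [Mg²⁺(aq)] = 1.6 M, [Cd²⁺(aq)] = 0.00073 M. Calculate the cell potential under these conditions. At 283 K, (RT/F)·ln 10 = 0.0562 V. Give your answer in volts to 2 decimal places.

Since E°(Cd²⁺/Cd) > E°(Mg²⁺/Mg), Cd²⁺/Cd serves as the cathode.
E°cell = E°cat − E°an = −0.398 − (−2.363) = +1.965 V; n = 2.
Balancing gives Cd²⁺(aq) + Mg(s) → Cd(s) + Mg²⁺(aq); hence Q = [Mg²⁺(aq)] / [Cd²⁺(aq)] = 2.19×10^3 (log Q = 3.341).
E = E° − (0.0562/n)·log Q = +1.965 − (0.0562/2)(3.341) = +1.87 V.

+1.87 V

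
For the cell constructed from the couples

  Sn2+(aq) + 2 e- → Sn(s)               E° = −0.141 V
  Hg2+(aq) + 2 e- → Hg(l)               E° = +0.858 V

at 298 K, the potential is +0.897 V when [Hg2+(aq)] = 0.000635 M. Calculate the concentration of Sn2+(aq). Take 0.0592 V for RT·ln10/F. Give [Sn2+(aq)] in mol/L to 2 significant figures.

Hg²⁺/Hg is the cathode (higher E°); E°cell = +0.858 − (−0.141) = +0.999 V with n = 2.
Rearranging E = E° − (0.0592/n)·log Q gives log Q = 2(+0.999 − (+0.897))/0.0592 = 3.446.
Balancing electrons gives Hg2+(aq) + Sn(s) → Hg(l) + Sn2+(aq); thus Q = [Sn2+(aq)] / [Hg2+(aq)].
Isolating [Sn2+(aq)] in Q = 10^{3.446} yields log [Sn2+(aq)] = 0.249, i.e. 1.8 M.

1.8 M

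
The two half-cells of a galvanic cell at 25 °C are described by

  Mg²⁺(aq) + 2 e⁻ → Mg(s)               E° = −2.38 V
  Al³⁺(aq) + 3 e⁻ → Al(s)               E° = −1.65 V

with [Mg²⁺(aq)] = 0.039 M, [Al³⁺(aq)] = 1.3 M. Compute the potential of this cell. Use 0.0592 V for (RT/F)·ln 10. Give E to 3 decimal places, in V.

+0.774 V

Since E°(Al³⁺/Al) > E°(Mg²⁺/Mg), Al³⁺/Al serves as the cathode.
The standard potential is −1.65 − (−2.38) = +0.73 V and the balanced reaction transfers n = 6 electrons.
Balancing gives 2 Al³⁺(aq) + 3 Mg(s) → 2 Al(s) + 3 Mg²⁺(aq); hence Q = [Mg²⁺(aq)]^3 / [Al³⁺(aq)]^2 = 3.51×10^−5 (log Q = −4.455).
E = E° − (0.0592/n)·log Q = +0.73 − (0.0592/6)(−4.455) = +0.774 V.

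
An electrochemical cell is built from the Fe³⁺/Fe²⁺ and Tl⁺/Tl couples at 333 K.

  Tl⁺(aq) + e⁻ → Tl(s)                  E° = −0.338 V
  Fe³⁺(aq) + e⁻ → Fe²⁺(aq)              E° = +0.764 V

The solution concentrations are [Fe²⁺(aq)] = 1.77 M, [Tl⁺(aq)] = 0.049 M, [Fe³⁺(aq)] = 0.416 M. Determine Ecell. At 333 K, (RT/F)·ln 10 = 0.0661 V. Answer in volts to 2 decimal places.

+1.15 V

The Fe³⁺/Fe²⁺ couple has the more positive E°, so it is the cathode; Tl⁺/Tl is the anode.
The standard potential is +0.764 − (−0.338) = +1.102 V and the balanced reaction transfers n = 1 electron.
The balanced reaction is Fe³⁺(aq) + Tl(s) → Fe²⁺(aq) + Tl⁺(aq), so Q = ([Fe²⁺(aq)]·[Tl⁺(aq)]) / [Fe³⁺(aq)] = 0.208 and log Q = −0.681.
By the Nernst equation, E = +1.102 − (0.0661/1)·(−0.681) = +1.15 V.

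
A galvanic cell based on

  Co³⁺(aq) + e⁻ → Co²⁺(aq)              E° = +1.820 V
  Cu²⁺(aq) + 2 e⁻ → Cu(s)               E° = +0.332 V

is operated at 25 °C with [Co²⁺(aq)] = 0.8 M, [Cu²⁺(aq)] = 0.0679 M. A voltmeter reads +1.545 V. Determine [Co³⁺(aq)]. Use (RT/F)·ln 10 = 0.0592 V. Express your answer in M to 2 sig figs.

Co³⁺/Co²⁺ is the cathode (higher E°); E°cell = +1.820 − (+0.332) = +1.488 V with n = 2.
From the Nernst equation, log Q = n(E° − E)/0.0592 = 2·(+1.488 − (+1.545))/0.0592 = −1.926.
The balanced reaction is 2 Co³⁺(aq) + Cu(s) → 2 Co²⁺(aq) + Cu²⁺(aq), so Q = ([Co²⁺(aq)]^2·[Cu²⁺(aq)]) / [Co³⁺(aq)]^2.
Solving for the unknown gives log [Co³⁺(aq)] = 0.282, so [Co³⁺(aq)] ≈ 1.9 M.

1.9 M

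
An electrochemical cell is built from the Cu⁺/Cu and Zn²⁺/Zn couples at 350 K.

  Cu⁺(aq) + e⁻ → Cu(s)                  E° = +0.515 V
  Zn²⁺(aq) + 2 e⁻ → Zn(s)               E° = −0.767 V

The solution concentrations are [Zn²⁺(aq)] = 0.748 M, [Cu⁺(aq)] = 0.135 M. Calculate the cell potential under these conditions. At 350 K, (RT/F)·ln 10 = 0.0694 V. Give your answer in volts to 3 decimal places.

+1.226 V

The Cu⁺/Cu couple has the more positive E°, so it is the cathode; Zn²⁺/Zn is the anode.
E°cell = E°cat − E°an = +0.515 − (−0.767) = +1.282 V; n = 2.
For the overall reaction 2 Cu⁺(aq) + Zn(s) → 2 Cu(s) + Zn²⁺(aq), Q = [Zn²⁺(aq)] / [Cu⁺(aq)]^2 = 41, giving log Q = 1.613.
E = E° − (0.0694/n)·log Q = +1.282 − (0.0694/2)(1.613) = +1.226 V.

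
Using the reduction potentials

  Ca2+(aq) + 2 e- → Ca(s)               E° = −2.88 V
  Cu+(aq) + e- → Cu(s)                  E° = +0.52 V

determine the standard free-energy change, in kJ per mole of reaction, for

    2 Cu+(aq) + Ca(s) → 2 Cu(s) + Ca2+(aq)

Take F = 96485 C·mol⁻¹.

In the reaction as written Cu+(aq) is reduced, so the Cu⁺/Cu couple is the cathode and Ca²⁺/Ca is the anode.
E°cell = +0.52 − (−2.88) = +3.40 V; balancing electrons gives n = 2.
ΔG° = −nFE°cell = −(2)(96485)(+3.40) J/mol = −656 kJ/mol.

−656 kJ/mol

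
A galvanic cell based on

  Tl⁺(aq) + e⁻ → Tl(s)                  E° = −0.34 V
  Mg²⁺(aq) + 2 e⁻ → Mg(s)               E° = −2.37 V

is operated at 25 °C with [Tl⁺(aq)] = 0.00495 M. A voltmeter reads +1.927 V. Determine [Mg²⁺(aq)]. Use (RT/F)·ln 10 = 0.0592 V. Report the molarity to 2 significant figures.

The Tl⁺/Tl couple has the larger reduction potential, so it is the cathode: E°cell = −0.34 − (−2.37) = +2.03 V and n = 2.
From the Nernst equation, log Q = n(E° − E)/0.0592 = 2·(+2.03 − (+1.927))/0.0592 = 3.480.
For 2 Tl⁺(aq) + Mg(s) → 2 Tl(s) + Mg²⁺(aq), the reaction quotient is Q = [Mg²⁺(aq)] / [Tl⁺(aq)]^2.
Substituting the known concentrations and solving, log [Mg²⁺(aq)] = −1.131 and [Mg²⁺(aq)] = 0.074 M.

0.074 M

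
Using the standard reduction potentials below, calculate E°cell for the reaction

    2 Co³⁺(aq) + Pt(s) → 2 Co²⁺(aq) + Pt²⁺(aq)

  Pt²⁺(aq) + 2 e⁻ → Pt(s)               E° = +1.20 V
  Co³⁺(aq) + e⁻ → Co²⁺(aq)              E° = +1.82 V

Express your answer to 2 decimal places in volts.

Co³⁺(aq) gains electrons, so the Co³⁺/Co²⁺ couple is the cathode; the Pt²⁺/Pt couple is the anode.
E°cell = E°(cathode) − E°(anode) = +1.82 − (+1.20) = +0.62 V.

+0.62 V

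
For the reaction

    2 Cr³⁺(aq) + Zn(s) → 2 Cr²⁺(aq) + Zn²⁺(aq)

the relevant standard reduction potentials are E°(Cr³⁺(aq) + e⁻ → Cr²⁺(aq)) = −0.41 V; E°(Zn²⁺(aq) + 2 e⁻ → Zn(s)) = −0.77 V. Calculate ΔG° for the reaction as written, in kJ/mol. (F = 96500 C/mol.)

In the reaction as written Cr³⁺(aq) is reduced, so the Cr³⁺/Cr²⁺ couple is the cathode and Zn²⁺/Zn is the anode.
E°cell = −0.41 − (−0.77) = +0.36 V; balancing electrons gives n = 2.
ΔG° = −nFE°cell = −(2)(96500)(+0.36) J/mol = −69.5 kJ/mol.

−69.5 kJ/mol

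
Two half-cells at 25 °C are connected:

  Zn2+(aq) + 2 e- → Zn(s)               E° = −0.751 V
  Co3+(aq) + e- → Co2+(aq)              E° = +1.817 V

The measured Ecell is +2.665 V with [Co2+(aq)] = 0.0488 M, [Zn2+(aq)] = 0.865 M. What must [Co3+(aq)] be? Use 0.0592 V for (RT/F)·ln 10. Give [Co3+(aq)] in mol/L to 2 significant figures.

With Co³⁺/Co²⁺ at the cathode and Zn²⁺/Zn at the anode, E°cell = +1.817 − (−0.751) = +2.568 V (n = 2).
Rearranging E = E° − (0.0592/n)·log Q gives log Q = 2(+2.568 − (+2.665))/0.0592 = −3.277.
For 2 Co3+(aq) + Zn(s) → 2 Co2+(aq) + Zn2+(aq), the reaction quotient is Q = ([Co2+(aq)]^2·[Zn2+(aq)]) / [Co3+(aq)]^2.
Solving for the unknown gives log [Co3+(aq)] = 0.295, so [Co3+(aq)] ≈ 2.0 M.

2.0 M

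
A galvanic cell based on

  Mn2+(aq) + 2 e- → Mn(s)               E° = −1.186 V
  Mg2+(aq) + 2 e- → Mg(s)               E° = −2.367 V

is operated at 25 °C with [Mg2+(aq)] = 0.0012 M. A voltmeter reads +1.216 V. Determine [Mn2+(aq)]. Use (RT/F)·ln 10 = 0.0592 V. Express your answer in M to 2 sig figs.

0.018 M

The Mn²⁺/Mn couple has the larger reduction potential, so it is the cathode: E°cell = −1.186 − (−2.367) = +1.181 V and n = 2.
From the Nernst equation, log Q = n(E° − E)/0.0592 = 2·(+1.181 − (+1.216))/0.0592 = −1.182.
For Mn2+(aq) + Mg(s) → Mn(s) + Mg2+(aq), the reaction quotient is Q = [Mg2+(aq)] / [Mn2+(aq)].
Solving for the unknown gives log [Mn2+(aq)] = −1.739, so [Mn2+(aq)] ≈ 0.018 M.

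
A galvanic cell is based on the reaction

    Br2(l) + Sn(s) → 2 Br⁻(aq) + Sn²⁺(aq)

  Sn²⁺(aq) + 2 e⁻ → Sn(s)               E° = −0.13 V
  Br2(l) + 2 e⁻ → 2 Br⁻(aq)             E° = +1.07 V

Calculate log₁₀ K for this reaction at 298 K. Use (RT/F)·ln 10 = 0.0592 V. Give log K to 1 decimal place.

The Br₂/Br⁻ couple is reduced (cathode); E°cell = +1.07 − (−0.13) = +1.20 V with n = 2.
At equilibrium E = 0, so log K = nE°cell / 0.0592 = (2)(+1.20) / 0.0592 = 40.5.

log K = 40.5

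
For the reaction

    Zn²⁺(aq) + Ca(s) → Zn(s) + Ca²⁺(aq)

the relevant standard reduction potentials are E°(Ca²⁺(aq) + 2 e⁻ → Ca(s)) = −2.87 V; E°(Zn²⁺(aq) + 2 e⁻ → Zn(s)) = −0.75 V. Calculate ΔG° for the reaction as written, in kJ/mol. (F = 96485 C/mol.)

In the reaction as written Zn²⁺(aq) is reduced, so the Zn²⁺/Zn couple is the cathode and Ca²⁺/Ca is the anode.
E°cell = −0.75 − (−2.87) = +2.12 V; balancing electrons gives n = 2.
ΔG° = −nFE°cell = −(2)(96485)(+2.12) J/mol = −409 kJ/mol.

−409 kJ/mol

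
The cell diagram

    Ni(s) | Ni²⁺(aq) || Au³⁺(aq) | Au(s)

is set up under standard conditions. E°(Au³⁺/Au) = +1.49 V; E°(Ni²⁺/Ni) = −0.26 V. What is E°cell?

+1.75 V

By convention the left-hand electrode in cell notation is the anode (oxidation) and the right-hand electrode is the cathode (reduction).
E°cell = E°(right) − E°(left) = +1.49 − (−0.26) = +1.75 V.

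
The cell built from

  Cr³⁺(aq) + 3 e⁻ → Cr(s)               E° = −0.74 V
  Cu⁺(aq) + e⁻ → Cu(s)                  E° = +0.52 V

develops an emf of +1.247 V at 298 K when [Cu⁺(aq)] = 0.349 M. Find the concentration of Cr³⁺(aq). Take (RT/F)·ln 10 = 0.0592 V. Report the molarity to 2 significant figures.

With Cu⁺/Cu at the cathode and Cr³⁺/Cr at the anode, E°cell = +0.52 − (−0.74) = +1.26 V (n = 3).
From the Nernst equation, log Q = n(E° − E)/0.0592 = 3·(+1.26 − (+1.247))/0.0592 = 0.659.
Balancing electrons gives 3 Cu⁺(aq) + Cr(s) → 3 Cu(s) + Cr³⁺(aq); thus Q = [Cr³⁺(aq)] / [Cu⁺(aq)]^3.
Substituting the known concentrations and solving, log [Cr³⁺(aq)] = −0.713 and [Cr³⁺(aq)] = 0.19 M.

0.19 M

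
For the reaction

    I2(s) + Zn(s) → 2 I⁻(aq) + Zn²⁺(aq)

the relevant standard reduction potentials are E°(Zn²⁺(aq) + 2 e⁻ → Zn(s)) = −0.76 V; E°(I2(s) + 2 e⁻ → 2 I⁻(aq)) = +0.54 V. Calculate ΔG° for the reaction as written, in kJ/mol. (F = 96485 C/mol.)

In the reaction as written I2(s) is reduced, so the I₂/I⁻ couple is the cathode and Zn²⁺/Zn is the anode.
E°cell = +0.54 − (−0.76) = +1.30 V; balancing electrons gives n = 2.
ΔG° = −nFE°cell = −(2)(96485)(+1.30) J/mol = −251 kJ/mol.

−251 kJ/mol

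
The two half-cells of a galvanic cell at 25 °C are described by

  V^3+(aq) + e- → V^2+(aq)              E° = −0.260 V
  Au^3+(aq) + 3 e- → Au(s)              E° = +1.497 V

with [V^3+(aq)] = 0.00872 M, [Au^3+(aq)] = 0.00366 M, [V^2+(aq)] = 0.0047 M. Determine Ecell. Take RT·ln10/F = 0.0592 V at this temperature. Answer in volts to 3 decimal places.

+1.693 V

Since E°(Au³⁺/Au) > E°(V³⁺/V²⁺), Au³⁺/Au serves as the cathode.
The standard potential is +1.497 − (−0.260) = +1.757 V and the balanced reaction transfers n = 3 electrons.
Balancing gives Au^3+(aq) + 3 V^2+(aq) → Au(s) + 3 V^3+(aq); hence Q = [V^3+(aq)]^3 / ([Au^3+(aq)]·[V^2+(aq)]^3) = 1.74×10^3 (log Q = 3.242).
E = E° − (0.0592/n)·log Q = +1.757 − (0.0592/3)(3.242) = +1.693 V.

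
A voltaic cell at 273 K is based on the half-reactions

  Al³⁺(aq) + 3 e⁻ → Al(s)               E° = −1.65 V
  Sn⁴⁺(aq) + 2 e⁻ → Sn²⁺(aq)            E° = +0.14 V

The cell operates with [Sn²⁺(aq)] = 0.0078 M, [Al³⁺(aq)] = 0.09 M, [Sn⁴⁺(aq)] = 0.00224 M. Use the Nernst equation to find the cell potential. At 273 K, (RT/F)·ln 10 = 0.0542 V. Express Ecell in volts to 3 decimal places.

Sn⁴⁺/Sn²⁺ is reduced (cathode, E° = +0.14 V) and Al³⁺/Al is oxidized (anode).
The standard potential is +0.14 − (−1.65) = +1.79 V and the balanced reaction transfers n = 6 electrons.
Balancing gives 3 Sn⁴⁺(aq) + 2 Al(s) → 3 Sn²⁺(aq) + 2 Al³⁺(aq); hence Q = ([Sn²⁺(aq)]^3·[Al³⁺(aq)]^2) / [Sn⁴⁺(aq)]^3 = 0.342 (log Q = −0.466).
By the Nernst equation, E = +1.79 − (0.0542/6)·(−0.466) = +1.794 V.

+1.794 V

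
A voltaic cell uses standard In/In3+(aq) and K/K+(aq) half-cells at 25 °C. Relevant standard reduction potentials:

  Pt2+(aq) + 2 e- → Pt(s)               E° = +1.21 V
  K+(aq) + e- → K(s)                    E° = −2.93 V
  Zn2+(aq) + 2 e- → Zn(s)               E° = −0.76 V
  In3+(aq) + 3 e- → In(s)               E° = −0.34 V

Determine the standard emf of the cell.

The In³⁺/In couple has the higher E°, so In ion is reduced (cathode) and K is oxidized (anode).
E°cell = E°(cathode) − E°(anode) = −0.34 − (−2.93) = +2.59 V.

+2.59 V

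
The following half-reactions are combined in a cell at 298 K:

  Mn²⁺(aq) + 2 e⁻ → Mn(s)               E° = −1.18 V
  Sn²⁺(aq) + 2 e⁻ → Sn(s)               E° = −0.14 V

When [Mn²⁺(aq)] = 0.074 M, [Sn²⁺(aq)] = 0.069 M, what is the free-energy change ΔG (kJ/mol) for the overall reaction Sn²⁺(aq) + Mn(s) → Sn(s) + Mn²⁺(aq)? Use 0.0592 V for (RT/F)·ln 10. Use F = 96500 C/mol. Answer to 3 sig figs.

With Sn²⁺/Sn reduced at the cathode, E°cell = −0.14 − (−1.18) = +1.04 V and n = 2.
The reaction quotient is [Mn²⁺(aq)] / [Sn²⁺(aq)] = 1.07; by Nernst, E = +1.04 − (0.0592/2)(0.030) = +1.0391 V.
ΔG = −nFE = −(2)(96500)(+1.0391) J/mol = −201 kJ/mol.

−201 kJ/mol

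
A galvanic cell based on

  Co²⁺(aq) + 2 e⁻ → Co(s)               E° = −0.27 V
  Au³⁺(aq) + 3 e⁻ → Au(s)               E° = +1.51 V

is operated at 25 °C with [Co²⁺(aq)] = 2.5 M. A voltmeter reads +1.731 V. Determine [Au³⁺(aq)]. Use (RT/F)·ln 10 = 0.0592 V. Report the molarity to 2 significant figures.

0.013 M

The Au³⁺/Au couple has the larger reduction potential, so it is the cathode: E°cell = +1.51 − (−0.27) = +1.78 V and n = 6.
Rearranging E = E° − (0.0592/n)·log Q gives log Q = 6(+1.78 − (+1.731))/0.0592 = 4.966.
The balanced reaction is 2 Au³⁺(aq) + 3 Co(s) → 2 Au(s) + 3 Co²⁺(aq), so Q = [Co²⁺(aq)]^3 / [Au³⁺(aq)]^2.
Isolating [Au³⁺(aq)] in Q = 10^{4.966} yields log [Au³⁺(aq)] = −1.886, i.e. 0.013 M.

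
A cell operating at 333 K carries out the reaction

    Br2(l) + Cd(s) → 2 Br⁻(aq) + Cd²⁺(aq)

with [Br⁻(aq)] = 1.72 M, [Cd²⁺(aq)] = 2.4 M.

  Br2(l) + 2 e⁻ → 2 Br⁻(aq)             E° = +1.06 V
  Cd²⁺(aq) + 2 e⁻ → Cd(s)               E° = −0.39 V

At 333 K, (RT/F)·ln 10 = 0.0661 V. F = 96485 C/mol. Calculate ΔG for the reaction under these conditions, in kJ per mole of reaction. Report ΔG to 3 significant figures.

With Br₂/Br⁻ reduced at the cathode, E°cell = +1.06 − (−0.39) = +1.45 V and n = 2.
The reaction quotient is [Br⁻(aq)]^2·[Cd²⁺(aq)] = 7.1; by Nernst, E = +1.45 − (0.0661/2)(0.851) = +1.4219 V.
ΔG = −nFE = −(2)(96485)(+1.4219) J/mol = −274 kJ/mol.

−274 kJ/mol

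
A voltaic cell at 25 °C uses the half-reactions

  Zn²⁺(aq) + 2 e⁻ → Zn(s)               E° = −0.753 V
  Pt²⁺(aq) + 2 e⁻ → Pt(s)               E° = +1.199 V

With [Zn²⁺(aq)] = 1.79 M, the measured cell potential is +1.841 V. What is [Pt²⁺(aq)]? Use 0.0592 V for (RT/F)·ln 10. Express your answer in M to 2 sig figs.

The Pt²⁺/Pt couple has the larger reduction potential, so it is the cathode: E°cell = +1.199 − (−0.753) = +1.952 V and n = 2.
From the Nernst equation, log Q = n(E° − E)/0.0592 = 2·(+1.952 − (+1.841))/0.0592 = 3.750.
For Pt²⁺(aq) + Zn(s) → Pt(s) + Zn²⁺(aq), the reaction quotient is Q = [Zn²⁺(aq)] / [Pt²⁺(aq)].
Isolating [Pt²⁺(aq)] in Q = 10^{3.750} yields log [Pt²⁺(aq)] = −3.497, i.e. 0.00032 M.

0.00032 M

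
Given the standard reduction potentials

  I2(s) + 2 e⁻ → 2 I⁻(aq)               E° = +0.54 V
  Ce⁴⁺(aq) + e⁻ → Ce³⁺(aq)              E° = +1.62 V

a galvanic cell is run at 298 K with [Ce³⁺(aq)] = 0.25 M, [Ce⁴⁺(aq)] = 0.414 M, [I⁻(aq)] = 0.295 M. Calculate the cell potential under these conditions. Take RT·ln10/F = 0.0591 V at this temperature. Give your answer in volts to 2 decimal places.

+1.06 V

Since E°(Ce⁴⁺/Ce³⁺) > E°(I₂/I⁻), Ce⁴⁺/Ce³⁺ serves as the cathode.
E°cell = E°cat − E°an = +1.62 − (+0.54) = +1.08 V; n = 2.
Balancing gives 2 Ce⁴⁺(aq) + 2 I⁻(aq) → 2 Ce³⁺(aq) + I2(s); hence Q = [Ce³⁺(aq)]^2 / ([Ce⁴⁺(aq)]^2·[I⁻(aq)]^2) = 4.19 (log Q = 0.622).
Applying E = E° − (RT ln10/nF)·log Q gives +1.08 − (0.0591/2)(0.622) = +1.06 V.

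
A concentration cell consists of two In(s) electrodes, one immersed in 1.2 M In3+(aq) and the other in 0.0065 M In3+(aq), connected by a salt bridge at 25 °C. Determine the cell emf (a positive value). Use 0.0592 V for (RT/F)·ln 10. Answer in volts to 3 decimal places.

For a concentration cell E°cell = 0, since both electrodes use the same couple.
The compartment with the higher In3+(aq) concentration (1.2 M) acts as the cathode; ions are reduced there and produced at the dilute (0.0065 M) anode.
With n = 3, Ecell = −(0.0592/3)·log([dilute]/[conc]) = −(0.0592/3)·log(0.0065/1.2) = +0.045 V.

0.045 V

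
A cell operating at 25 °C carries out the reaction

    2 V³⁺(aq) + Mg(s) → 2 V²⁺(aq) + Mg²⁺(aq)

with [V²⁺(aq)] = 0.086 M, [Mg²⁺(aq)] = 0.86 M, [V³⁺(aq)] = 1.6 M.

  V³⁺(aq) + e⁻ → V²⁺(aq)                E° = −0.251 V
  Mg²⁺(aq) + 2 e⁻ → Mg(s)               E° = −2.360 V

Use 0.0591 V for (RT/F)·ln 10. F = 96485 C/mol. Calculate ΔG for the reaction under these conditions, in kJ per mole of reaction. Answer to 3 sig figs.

E°cell = −0.251 − (−2.360) = +2.109 V; the balanced reaction transfers n = 2 electrons.
The reaction quotient is ([V²⁺(aq)]^2·[Mg²⁺(aq)]) / [V³⁺(aq)]^2 = 0.00248; by Nernst, E = +2.109 − (0.0591/2)(−2.605) = +2.1860 V.
Finally ΔG = −nFE = −(2)(96485 C/mol)(+2.1860 V) = −422 kJ/mol.

−422 kJ/mol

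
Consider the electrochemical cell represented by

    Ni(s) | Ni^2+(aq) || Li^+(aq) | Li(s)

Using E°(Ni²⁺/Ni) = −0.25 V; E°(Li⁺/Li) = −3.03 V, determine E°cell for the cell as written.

−2.78 V

By convention the left-hand electrode in cell notation is the anode (oxidation) and the right-hand electrode is the cathode (reduction).
E°cell = E°(right) − E°(left) = −3.03 − (−0.25) = −2.78 V.
The negative sign shows that, as written, the cell would require an external voltage to drive the reaction.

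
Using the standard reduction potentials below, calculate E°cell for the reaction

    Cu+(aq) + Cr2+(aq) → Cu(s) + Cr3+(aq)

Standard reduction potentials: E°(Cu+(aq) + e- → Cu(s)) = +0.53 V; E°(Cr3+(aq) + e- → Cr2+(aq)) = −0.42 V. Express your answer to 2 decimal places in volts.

+0.95 V

In the reaction as written, Cu+(aq) is reduced (cathode) and Cr3+(aq) is produced by oxidation at the anode.
E°cell = E°(cathode) − E°(anode) = +0.53 − (−0.42) = +0.95 V.
The positive value indicates the reaction is spontaneous as written.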